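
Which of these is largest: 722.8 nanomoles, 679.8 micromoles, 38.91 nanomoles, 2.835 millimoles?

722.8 nanomoles = 0.0000007228 moles
679.8 micromoles = 0.0006798 moles
38.91 nanomoles = 0.00000003891 moles
2.835 millimoles = 0.002835 moles

2.835 millimoles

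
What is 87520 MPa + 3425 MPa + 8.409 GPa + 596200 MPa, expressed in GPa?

In GPa:
  87520 MPa = 87520e-3 GPa = 87.52
  3425 MPa = 3425e-3 GPa = 3.425
  8.409 GPa → 8.409
  596200 MPa = 596200e-3 GPa = 596.2
Sum: 87.52 + 3.425 + 8.409 + 596.2 = 695.554

695.554 GPa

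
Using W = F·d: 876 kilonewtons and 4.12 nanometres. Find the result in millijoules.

3.60912 millijoules

876 × 10^3 × 4.12 × 10^-9 = 3609.12 × 10^-6 J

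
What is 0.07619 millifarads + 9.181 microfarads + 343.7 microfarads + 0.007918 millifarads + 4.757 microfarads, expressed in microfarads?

In microfarads:
  0.07619 millifarads = 0.07619 × 10³ microfarads = 76.19
  9.181 microfarads → 9.181
  343.7 microfarads → 343.7
  0.007918 millifarads = 0.007918 × 10³ microfarads = 7.918
  4.757 microfarads → 4.757
Sum: 76.19 + 9.181 + 343.7 + 7.918 + 4.757 = 441.746

441.746 microfarads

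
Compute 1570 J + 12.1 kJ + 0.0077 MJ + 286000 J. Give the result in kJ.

307.37 kJ

In kJ:
  1570 J = 1570e-3 kJ = 1.57
  12.1 kJ → 12.1
  0.0077 MJ = 0.0077e3 kJ = 7.7
  286000 J = 286000e-3 kJ = 286
Sum: 1.57 + 12.1 + 7.7 + 286 = 307.37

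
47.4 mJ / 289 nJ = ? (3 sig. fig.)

(47.4 × 10⁻³) / (289 × 10⁻⁹) = 0.164 × 10⁶

164000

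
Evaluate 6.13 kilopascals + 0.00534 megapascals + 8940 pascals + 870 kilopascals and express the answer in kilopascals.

In kilopascals:
  6.13 kilopascals → 6.13
  0.00534 megapascals = 0.00534 × 10^3 kilopascals = 5.34
  8940 pascals = 8940 × 10^-3 kilopascals = 8.94
  870 kilopascals → 870
Sum: 6.13 + 5.34 + 8.94 + 870 = 890.41

890.41 kilopascals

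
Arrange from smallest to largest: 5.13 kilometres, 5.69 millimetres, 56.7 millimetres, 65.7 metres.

5.13 kilometres = 5130 metres
5.69 millimetres = 0.00569 metres
56.7 millimetres = 0.0567 metres
65.7 metres = 65.7 metres

5.69 millimetres < 56.7 millimetres < 65.7 metres < 5.13 kilometres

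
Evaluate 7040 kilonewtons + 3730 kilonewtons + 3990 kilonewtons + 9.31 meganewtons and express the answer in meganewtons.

In meganewtons:
  7040 kilonewtons = 7040e-3 meganewtons = 7.04
  3730 kilonewtons = 3730e-3 meganewtons = 3.73
  3990 kilonewtons = 3990e-3 meganewtons = 3.99
  9.31 meganewtons → 9.31
Sum: 7.04 + 3.73 + 3.99 + 9.31 = 24.07

24.07 meganewtons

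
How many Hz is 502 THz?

tera = 10^12, (no prefix) = 10^0; factor is 10^12.
502 × 10^12 = 502000000000000

502000000000000 Hz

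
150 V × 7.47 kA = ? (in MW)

150 × 7.47e3 = 1120.5e3 W

1.1205 MW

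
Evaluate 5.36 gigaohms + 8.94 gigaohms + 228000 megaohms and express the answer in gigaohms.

242.3 gigaohms

In gigaohms:
  5.36 gigaohms → 5.36
  8.94 gigaohms → 8.94
  228000 megaohms = 228000e-3 gigaohms = 228
Sum: 5.36 + 8.94 + 228 = 242.3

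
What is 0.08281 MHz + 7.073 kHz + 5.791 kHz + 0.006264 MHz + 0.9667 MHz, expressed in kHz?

In kHz:
  0.08281 MHz = 0.08281 × 10^3 kHz = 82.81
  7.073 kHz → 7.073
  5.791 kHz → 5.791
  0.006264 MHz = 0.006264 × 10^3 kHz = 6.264
  0.9667 MHz = 0.9667 × 10^3 kHz = 966.7
Sum: 82.81 + 7.073 + 5.791 + 6.264 + 966.7 = 1068.638

1068.638 kHz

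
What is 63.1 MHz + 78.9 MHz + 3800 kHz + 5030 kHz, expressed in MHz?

In MHz:
  63.1 MHz → 63.1
  78.9 MHz → 78.9
  3800 kHz = 3800e-3 MHz = 3.8
  5030 kHz = 5030e-3 MHz = 5.03
Sum: 63.1 + 78.9 + 3.8 + 5.03 = 150.83

150.83 MHz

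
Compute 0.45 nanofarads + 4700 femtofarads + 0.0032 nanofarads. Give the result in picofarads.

In picofarads:
  0.45 nanofarads = 0.45 × 10^3 picofarads = 450
  4700 femtofarads = 4700 × 10^-3 picofarads = 4.7
  0.0032 nanofarads = 0.0032 × 10^3 picofarads = 3.2
Sum: 450 + 4.7 + 3.2 = 457.9

457.9 picofarads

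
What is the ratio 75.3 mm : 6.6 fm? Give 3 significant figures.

(75.3e-3) / (6.6e-15) = 11.41e12

11400000000000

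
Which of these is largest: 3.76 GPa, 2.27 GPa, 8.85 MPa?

3.76 GPa = 3760000000 Pa
2.27 GPa = 2270000000 Pa
8.85 MPa = 8850000 Pa

3.76 GPa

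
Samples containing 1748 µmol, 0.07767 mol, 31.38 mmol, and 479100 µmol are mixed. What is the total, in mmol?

589.898 mmol

In mmol:
  1748 µmol = 1748e-3 mmol = 1.748
  0.07767 mol = 0.07767e3 mmol = 77.67
  31.38 mmol → 31.38
  479100 µmol = 479100e-3 mmol = 479.1
Sum: 1.748 + 77.67 + 31.38 + 479.1 = 589.898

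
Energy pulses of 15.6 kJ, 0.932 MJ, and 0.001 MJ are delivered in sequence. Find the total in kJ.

In kJ:
  15.6 kJ → 15.6
  0.932 MJ = 0.932 × 10³ kJ = 932
  0.001 MJ = 0.001 × 10³ kJ = 1
Sum: 15.6 + 932 + 1 = 948.6

948.6 kJ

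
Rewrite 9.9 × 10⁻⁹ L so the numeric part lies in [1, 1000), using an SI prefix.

= 9.9 × 10⁻⁹ L; 10⁻⁹ is nano.

9.9 nL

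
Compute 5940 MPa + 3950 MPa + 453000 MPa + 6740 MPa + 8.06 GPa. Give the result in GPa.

In GPa:
  5940 MPa = 5940 × 10⁻³ GPa = 5.94
  3950 MPa = 3950 × 10⁻³ GPa = 3.95
  453000 MPa = 453000 × 10⁻³ GPa = 453
  6740 MPa = 6740 × 10⁻³ GPa = 6.74
  8.06 GPa → 8.06
Sum: 5.94 + 3.95 + 453 + 6.74 + 8.06 = 477.69

477.69 GPa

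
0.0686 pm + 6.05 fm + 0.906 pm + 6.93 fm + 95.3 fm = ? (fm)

1082.88 fm

In fm:
  0.0686 pm = 0.0686 × 10³ fm = 68.6
  6.05 fm → 6.05
  0.906 pm = 0.906 × 10³ fm = 906
  6.93 fm → 6.93
  95.3 fm → 95.3
Sum: 68.6 + 6.05 + 906 + 6.93 + 95.3 = 1082.88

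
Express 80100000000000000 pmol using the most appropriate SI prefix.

80.1 kmol

= 80.1e3 mol; 1e3 is kilo.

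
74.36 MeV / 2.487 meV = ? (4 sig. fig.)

29900000000

(74.36 × 10^6) / (2.487 × 10^-3) = 29.899 × 10^9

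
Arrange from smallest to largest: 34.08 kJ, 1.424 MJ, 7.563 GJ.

34.08 kJ < 1.424 MJ < 7.563 GJ

34.08 kJ = 34080 J
1.424 MJ = 1424000 J
7.563 GJ = 7563000000 J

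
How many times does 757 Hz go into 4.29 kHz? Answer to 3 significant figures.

(4.29e3) / (757) = 0.005667e3

5.67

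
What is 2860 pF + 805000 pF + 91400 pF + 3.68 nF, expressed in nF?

902.94 nF

In nF:
  2860 pF = 2860 × 10^-3 nF = 2.86
  805000 pF = 805000 × 10^-3 nF = 805
  91400 pF = 91400 × 10^-3 nF = 91.4
  3.68 nF → 3.68
Sum: 2.86 + 805 + 91.4 + 3.68 = 902.94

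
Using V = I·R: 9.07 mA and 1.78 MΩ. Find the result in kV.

9.07 × 10⁻³ × 1.78 × 10⁶ = 16.1446 × 10³ V

16.1446 kV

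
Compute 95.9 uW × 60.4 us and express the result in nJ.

5.79236 nJ

95.9 × 10^-6 × 60.4 × 10^-6 = 5792.36 × 10^-12 J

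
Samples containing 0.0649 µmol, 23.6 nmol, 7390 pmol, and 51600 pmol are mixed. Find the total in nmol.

In nmol:
  0.0649 µmol = 0.0649 × 10³ nmol = 64.9
  23.6 nmol → 23.6
  7390 pmol = 7390 × 10⁻³ nmol = 7.39
  51600 pmol = 51600 × 10⁻³ nmol = 51.6
Sum: 64.9 + 23.6 + 7.39 + 51.6 = 147.49

147.49 nmol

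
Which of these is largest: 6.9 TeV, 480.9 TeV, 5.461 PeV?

5.461 PeV

6.9 TeV = 6900000000000 eV
480.9 TeV = 480900000000000 eV
5.461 PeV = 5461000000000000 eV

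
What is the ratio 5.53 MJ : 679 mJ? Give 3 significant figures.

(5.53 × 10^6) / (679 × 10^-3) = 0.008144 × 10^9

8140000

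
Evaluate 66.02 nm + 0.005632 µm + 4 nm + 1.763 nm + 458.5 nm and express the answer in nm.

In nm:
  66.02 nm → 66.02
  0.005632 µm = 0.005632e3 nm = 5.632
  4 nm → 4
  1.763 nm → 1.763
  458.5 nm → 458.5
Sum: 66.02 + 5.632 + 4 + 1.763 + 458.5 = 535.915

535.915 nm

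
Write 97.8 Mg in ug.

mega = 1e6, micro = 1e-6; factor is 1e12.
97.8 × 1e12 = 97800000000000

97800000000000 ug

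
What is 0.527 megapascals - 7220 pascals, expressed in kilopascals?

519.78 kilopascals

In kilopascals:
  0.527 megapascals = 0.527e3 kilopascals = 527
  7220 pascals = 7220e-3 kilopascals = 7.22
Difference: 527 - 7.22 = 519.78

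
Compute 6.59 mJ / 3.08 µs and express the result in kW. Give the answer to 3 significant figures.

2.14 kW

(6.59 × 10^-3) / (3.08 × 10^-6) = 2.1396 × 10^3 W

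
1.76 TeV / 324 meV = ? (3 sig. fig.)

5430000000000

(1.76 × 10^12) / (324 × 10^-3) = 0.005432 × 10^15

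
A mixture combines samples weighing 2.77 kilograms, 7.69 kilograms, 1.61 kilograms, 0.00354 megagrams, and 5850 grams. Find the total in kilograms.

21.46 kilograms

In kilograms:
  2.77 kilograms → 2.77
  7.69 kilograms → 7.69
  1.61 kilograms → 1.61
  0.00354 megagrams = 0.00354e3 kilograms = 3.54
  5850 grams = 5850e-3 kilograms = 5.85
Sum: 2.77 + 7.69 + 1.61 + 3.54 + 5.85 = 21.46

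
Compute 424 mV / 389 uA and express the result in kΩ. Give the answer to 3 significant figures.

1.09 kΩ

(424e-3) / (389e-6) = 1.09e3 Ω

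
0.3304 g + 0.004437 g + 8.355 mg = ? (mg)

343.192 mg

In mg:
  0.3304 g = 0.3304 × 10³ mg = 330.4
  0.004437 g = 0.004437 × 10³ mg = 4.437
  8.355 mg → 8.355
Sum: 330.4 + 4.437 + 8.355 = 343.192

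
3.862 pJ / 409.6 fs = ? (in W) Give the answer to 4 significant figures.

9.429 W

(3.862e-12) / (409.6e-15) = 0.00942871e3 W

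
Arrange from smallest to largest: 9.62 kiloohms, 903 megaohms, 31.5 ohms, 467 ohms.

31.5 ohms < 467 ohms < 9.62 kiloohms < 903 megaohms

9.62 kiloohms = 9620 ohms
903 megaohms = 903000000 ohms
31.5 ohms = 31.5 ohms
467 ohms = 467 ohms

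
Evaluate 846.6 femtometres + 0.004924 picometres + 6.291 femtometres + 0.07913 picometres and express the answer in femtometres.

936.945 femtometres

In femtometres:
  846.6 femtometres → 846.6
  0.004924 picometres = 0.004924 × 10^3 femtometres = 4.924
  6.291 femtometres → 6.291
  0.07913 picometres = 0.07913 × 10^3 femtometres = 79.13
Sum: 846.6 + 4.924 + 6.291 + 79.13 = 936.945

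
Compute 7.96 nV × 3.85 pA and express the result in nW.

0.000000000030646 nW

7.96 × 10^-9 × 3.85 × 10^-12 = 30.646 × 10^-21 W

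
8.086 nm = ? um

nano = 1e-9, micro = 1e-6; factor is 1e-3.
8.086 × 1e-3 = 0.008086

0.008086 um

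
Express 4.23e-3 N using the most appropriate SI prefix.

= 4.23e-3 N; 1e-3 is milli.

4.23 mN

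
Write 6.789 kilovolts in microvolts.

kilo = 10³, micro = 10⁻⁶; factor is 10⁹.
6.789 × 10⁹ = 6789000000

6789000000 microvolts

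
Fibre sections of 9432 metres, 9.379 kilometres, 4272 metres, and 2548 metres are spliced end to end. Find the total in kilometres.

25.631 kilometres

In kilometres:
  9432 metres = 9432e-3 kilometres = 9.432
  9.379 kilometres → 9.379
  4272 metres = 4272e-3 kilometres = 4.272
  2548 metres = 2548e-3 kilometres = 2.548
Sum: 9.432 + 9.379 + 4.272 + 2.548 = 25.631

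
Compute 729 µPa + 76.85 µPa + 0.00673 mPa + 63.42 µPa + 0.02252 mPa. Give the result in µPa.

898.52 µPa

In µPa:
  729 µPa → 729
  76.85 µPa → 76.85
  0.00673 mPa = 0.00673 × 10³ µPa = 6.73
  63.42 µPa → 63.42
  0.02252 mPa = 0.02252 × 10³ µPa = 22.52
Sum: 729 + 76.85 + 6.73 + 63.42 + 22.52 = 898.52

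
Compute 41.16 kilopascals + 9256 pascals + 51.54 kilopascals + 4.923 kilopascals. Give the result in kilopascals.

In kilopascals:
  41.16 kilopascals → 41.16
  9256 pascals = 9256 × 10^-3 kilopascals = 9.256
  51.54 kilopascals → 51.54
  4.923 kilopascals → 4.923
Sum: 41.16 + 9.256 + 51.54 + 4.923 = 106.879

106.879 kilopascals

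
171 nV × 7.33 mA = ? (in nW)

171 × 10⁻⁹ × 7.33 × 10⁻³ = 1253.43 × 10⁻¹² W

1.25343 nW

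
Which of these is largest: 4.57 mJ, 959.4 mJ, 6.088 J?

6.088 J

4.57 mJ = 0.00457 J
959.4 mJ = 0.9594 J
6.088 J = 6.088 J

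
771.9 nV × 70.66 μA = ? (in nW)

771.9 × 10⁻⁹ × 70.66 × 10⁻⁶ = 54542.454 × 10⁻¹⁵ W

0.054542454 nW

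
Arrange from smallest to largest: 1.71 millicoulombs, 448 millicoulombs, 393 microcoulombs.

393 microcoulombs < 1.71 millicoulombs < 448 millicoulombs

1.71 millicoulombs = 0.00171 coulombs
448 millicoulombs = 0.448 coulombs
393 microcoulombs = 0.000393 coulombs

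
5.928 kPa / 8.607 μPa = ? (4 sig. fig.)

688700000

(5.928 × 10³) / (8.607 × 10⁻⁶) = 0.68874 × 10⁹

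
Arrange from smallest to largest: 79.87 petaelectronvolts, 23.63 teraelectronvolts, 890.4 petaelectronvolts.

79.87 petaelectronvolts = 79870000000000000 electronvolts
23.63 teraelectronvolts = 23630000000000 electronvolts
890.4 petaelectronvolts = 890400000000000000 electronvolts

23.63 teraelectronvolts < 79.87 petaelectronvolts < 890.4 petaelectronvolts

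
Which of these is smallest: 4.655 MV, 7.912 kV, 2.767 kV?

2.767 kV

4.655 MV = 4655000 V
7.912 kV = 7912 V
2.767 kV = 2767 V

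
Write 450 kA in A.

450000 A

kilo = 10³, (no prefix) = 10⁰; factor is 10³.
450 × 10³ = 450000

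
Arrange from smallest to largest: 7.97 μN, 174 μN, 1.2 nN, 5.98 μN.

7.97 μN = 0.00000797 N
174 μN = 0.000174 N
1.2 nN = 0.0000000012 N
5.98 μN = 0.00000598 N

1.2 nN < 5.98 μN < 7.97 μN < 174 μN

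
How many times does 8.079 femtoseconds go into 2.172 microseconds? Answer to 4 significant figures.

(2.172 × 10^-6) / (8.079 × 10^-15) = 0.26885 × 10^9

268800000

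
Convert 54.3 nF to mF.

nano = 10^-9, milli = 10^-3; factor is 10^-6.
54.3 × 10^-6 = 0.0000543

0.0000543 mF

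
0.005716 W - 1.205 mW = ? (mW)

4.511 mW

In mW:
  0.005716 W = 0.005716 × 10^3 mW = 5.716
  1.205 mW → 1.205
Difference: 5.716 - 1.205 = 4.511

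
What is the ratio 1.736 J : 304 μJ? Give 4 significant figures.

(1.736) / (304e-6) = 0.0057105e6

5711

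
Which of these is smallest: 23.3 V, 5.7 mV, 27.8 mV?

23.3 V = 23.3 V
5.7 mV = 0.0057 V
27.8 mV = 0.0278 V

5.7 mV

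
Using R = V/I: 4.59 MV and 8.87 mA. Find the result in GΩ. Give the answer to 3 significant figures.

0.517 GΩ

(4.59e6) / (8.87e-3) = 0.51747e9 Ω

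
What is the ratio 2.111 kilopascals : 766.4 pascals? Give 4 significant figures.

2.754

(2.111 × 10^3) / (766.4) = 0.0027544 × 10^3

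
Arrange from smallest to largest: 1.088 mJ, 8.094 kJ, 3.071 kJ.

1.088 mJ < 3.071 kJ < 8.094 kJ

1.088 mJ = 0.001088 J
8.094 kJ = 8094 J
3.071 kJ = 3071 J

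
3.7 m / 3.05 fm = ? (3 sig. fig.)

(3.7) / (3.05 × 10^-15) = 1.213 × 10^15

1210000000000000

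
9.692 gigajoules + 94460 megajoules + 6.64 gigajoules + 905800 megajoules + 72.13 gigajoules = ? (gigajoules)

1088.722 gigajoules

In gigajoules:
  9.692 gigajoules → 9.692
  94460 megajoules = 94460 × 10⁻³ gigajoules = 94.46
  6.64 gigajoules → 6.64
  905800 megajoules = 905800 × 10⁻³ gigajoules = 905.8
  72.13 gigajoules → 72.13
Sum: 9.692 + 94.46 + 6.64 + 905.8 + 72.13 = 1088.722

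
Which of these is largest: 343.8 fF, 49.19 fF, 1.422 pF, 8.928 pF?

343.8 fF = 0.0000000000003438 F
49.19 fF = 0.00000000000004919 F
1.422 pF = 0.000000000001422 F
8.928 pF = 0.000000000008928 F

8.928 pF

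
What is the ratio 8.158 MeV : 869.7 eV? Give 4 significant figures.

9380

(8.158 × 10^6) / (869.7) = 0.0093802 × 10^6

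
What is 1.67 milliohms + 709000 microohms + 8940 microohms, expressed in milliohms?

719.61 milliohms

In milliohms:
  1.67 milliohms → 1.67
  709000 microohms = 709000 × 10^-3 milliohms = 709
  8940 microohms = 8940 × 10^-3 milliohms = 8.94
Sum: 1.67 + 709 + 8.94 = 719.61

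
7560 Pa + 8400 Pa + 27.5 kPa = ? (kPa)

In kPa:
  7560 Pa = 7560 × 10⁻³ kPa = 7.56
  8400 Pa = 8400 × 10⁻³ kPa = 8.4
  27.5 kPa → 27.5
Sum: 7.56 + 8.4 + 27.5 = 43.46

43.46 kPa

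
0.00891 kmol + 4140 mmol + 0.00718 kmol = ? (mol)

20.23 mol

In mol:
  0.00891 kmol = 0.00891 × 10³ mol = 8.91
  4140 mmol = 4140 × 10⁻³ mol = 4.14
  0.00718 kmol = 0.00718 × 10³ mol = 7.18
Sum: 8.91 + 4.14 + 7.18 = 20.23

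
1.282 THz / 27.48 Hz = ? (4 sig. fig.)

(1.282e12) / (27.48) = 0.046652e12

46650000000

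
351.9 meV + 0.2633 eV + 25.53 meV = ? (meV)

In meV:
  351.9 meV → 351.9
  0.2633 eV = 0.2633 × 10^3 meV = 263.3
  25.53 meV → 25.53
Sum: 351.9 + 263.3 + 25.53 = 640.73

640.73 meV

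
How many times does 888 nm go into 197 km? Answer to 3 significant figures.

222000000000

(197 × 10³) / (888 × 10⁻⁹) = 0.2218 × 10¹²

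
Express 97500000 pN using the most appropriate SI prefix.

97.5 µN

= 97.5e-6 N; 1e-6 is micro.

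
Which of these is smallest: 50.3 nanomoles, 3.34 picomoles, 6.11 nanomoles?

3.34 picomoles

50.3 nanomoles = 0.0000000503 moles
3.34 picomoles = 0.00000000000334 moles
6.11 nanomoles = 0.00000000611 moles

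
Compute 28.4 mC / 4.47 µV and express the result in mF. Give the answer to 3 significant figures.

(28.4 × 10^-3) / (4.47 × 10^-6) = 6.3535 × 10^3 F

6350000 mF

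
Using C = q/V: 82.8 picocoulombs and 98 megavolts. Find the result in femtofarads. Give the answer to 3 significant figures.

(82.8 × 10^-12) / (98 × 10^6) = 0.8449 × 10^-18 F

0.000845 femtofarads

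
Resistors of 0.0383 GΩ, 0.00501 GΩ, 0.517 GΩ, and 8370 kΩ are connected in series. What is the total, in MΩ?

568.68 MΩ

In MΩ:
  0.0383 GΩ = 0.0383 × 10^3 MΩ = 38.3
  0.00501 GΩ = 0.00501 × 10^3 MΩ = 5.01
  0.517 GΩ = 0.517 × 10^3 MΩ = 517
  8370 kΩ = 8370 × 10^-3 MΩ = 8.37
Sum: 38.3 + 5.01 + 517 + 8.37 = 568.68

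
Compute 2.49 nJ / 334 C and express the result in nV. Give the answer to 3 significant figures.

(2.49 × 10⁻⁹) / (334) = 0.0074551 × 10⁻⁹ V

0.00746 nV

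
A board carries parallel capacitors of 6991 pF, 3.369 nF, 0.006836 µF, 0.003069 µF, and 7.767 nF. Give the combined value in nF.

In nF:
  6991 pF = 6991e-3 nF = 6.991
  3.369 nF → 3.369
  0.006836 µF = 0.006836e3 nF = 6.836
  0.003069 µF = 0.003069e3 nF = 3.069
  7.767 nF → 7.767
Sum: 6.991 + 3.369 + 6.836 + 3.069 + 7.767 = 28.032

28.032 nF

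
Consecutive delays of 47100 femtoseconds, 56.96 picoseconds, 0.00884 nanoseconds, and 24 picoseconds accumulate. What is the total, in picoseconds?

136.9 picoseconds

In picoseconds:
  47100 femtoseconds = 47100e-3 picoseconds = 47.1
  56.96 picoseconds → 56.96
  0.00884 nanoseconds = 0.00884e3 picoseconds = 8.84
  24 picoseconds → 24
Sum: 47.1 + 56.96 + 8.84 + 24 = 136.9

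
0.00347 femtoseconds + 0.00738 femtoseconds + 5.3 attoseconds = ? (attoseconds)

16.15 attoseconds

In attoseconds:
  0.00347 femtoseconds = 0.00347e3 attoseconds = 3.47
  0.00738 femtoseconds = 0.00738e3 attoseconds = 7.38
  5.3 attoseconds → 5.3
Sum: 3.47 + 7.38 + 5.3 = 16.15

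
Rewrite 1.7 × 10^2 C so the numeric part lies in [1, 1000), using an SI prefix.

= 170 C; mantissa already in [1, 1000).

170 C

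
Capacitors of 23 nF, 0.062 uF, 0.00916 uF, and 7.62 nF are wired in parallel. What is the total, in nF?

In nF:
  23 nF → 23
  0.062 uF = 0.062 × 10^3 nF = 62
  0.00916 uF = 0.00916 × 10^3 nF = 9.16
  7.62 nF → 7.62
Sum: 23 + 62 + 9.16 + 7.62 = 101.78

101.78 nF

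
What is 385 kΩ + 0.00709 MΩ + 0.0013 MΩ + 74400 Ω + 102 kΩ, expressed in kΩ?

In kΩ:
  385 kΩ → 385
  0.00709 MΩ = 0.00709e3 kΩ = 7.09
  0.0013 MΩ = 0.0013e3 kΩ = 1.3
  74400 Ω = 74400e-3 kΩ = 74.4
  102 kΩ → 102
Sum: 385 + 7.09 + 1.3 + 74.4 + 102 = 569.79

569.79 kΩ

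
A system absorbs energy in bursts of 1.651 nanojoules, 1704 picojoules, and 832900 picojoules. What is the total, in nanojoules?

836.255 nanojoules

In nanojoules:
  1.651 nanojoules → 1.651
  1704 picojoules = 1704 × 10⁻³ nanojoules = 1.704
  832900 picojoules = 832900 × 10⁻³ nanojoules = 832.9
Sum: 1.651 + 1.704 + 832.9 = 836.255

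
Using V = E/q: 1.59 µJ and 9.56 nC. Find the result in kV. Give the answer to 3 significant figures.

(1.59e-6) / (9.56e-9) = 0.16632e3 V

0.166 kV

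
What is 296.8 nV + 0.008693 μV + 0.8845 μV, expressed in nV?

1189.993 nV

In nV:
  296.8 nV → 296.8
  0.008693 μV = 0.008693e3 nV = 8.693
  0.8845 μV = 0.8845e3 nV = 884.5
Sum: 296.8 + 8.693 + 884.5 = 1189.993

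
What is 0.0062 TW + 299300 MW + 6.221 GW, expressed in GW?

311.721 GW

In GW:
  0.0062 TW = 0.0062e3 GW = 6.2
  299300 MW = 299300e-3 GW = 299.3
  6.221 GW → 6.221
Sum: 6.2 + 299.3 + 6.221 = 311.721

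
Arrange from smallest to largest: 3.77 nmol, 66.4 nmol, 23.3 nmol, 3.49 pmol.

3.49 pmol < 3.77 nmol < 23.3 nmol < 66.4 nmol

3.77 nmol = 0.00000000377 mol
66.4 nmol = 0.0000000664 mol
23.3 nmol = 0.0000000233 mol
3.49 pmol = 0.00000000000349 mol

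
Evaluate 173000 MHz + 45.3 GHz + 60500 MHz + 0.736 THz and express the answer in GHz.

1014.8 GHz

In GHz:
  173000 MHz = 173000e-3 GHz = 173
  45.3 GHz → 45.3
  60500 MHz = 60500e-3 GHz = 60.5
  0.736 THz = 0.736e3 GHz = 736
Sum: 173 + 45.3 + 60.5 + 736 = 1014.8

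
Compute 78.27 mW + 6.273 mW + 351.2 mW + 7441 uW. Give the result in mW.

In mW:
  78.27 mW → 78.27
  6.273 mW → 6.273
  351.2 mW → 351.2
  7441 uW = 7441 × 10^-3 mW = 7.441
Sum: 78.27 + 6.273 + 351.2 + 7.441 = 443.184

443.184 mW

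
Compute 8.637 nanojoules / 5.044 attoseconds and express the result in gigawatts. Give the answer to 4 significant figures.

1.712 gigawatts

(8.637 × 10^-9) / (5.044 × 10^-18) = 1.71233 × 10^9 W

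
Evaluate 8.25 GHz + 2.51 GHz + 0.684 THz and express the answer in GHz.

694.76 GHz

In GHz:
  8.25 GHz → 8.25
  2.51 GHz → 2.51
  0.684 THz = 0.684 × 10³ GHz = 684
Sum: 8.25 + 2.51 + 684 = 694.76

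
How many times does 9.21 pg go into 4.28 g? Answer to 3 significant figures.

(4.28) / (9.21e-12) = 0.4647e12

465000000000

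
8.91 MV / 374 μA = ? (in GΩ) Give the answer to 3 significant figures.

(8.91 × 10⁶) / (374 × 10⁻⁶) = 0.023824 × 10¹² Ω

23.8 GΩ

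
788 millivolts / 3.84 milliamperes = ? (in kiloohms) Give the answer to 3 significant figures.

(788e-3) / (3.84e-3) = 205.21 Ω

0.205 kiloohms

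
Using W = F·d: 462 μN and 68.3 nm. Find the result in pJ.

31.5546 pJ

462e-6 × 68.3e-9 = 31554.6e-15 J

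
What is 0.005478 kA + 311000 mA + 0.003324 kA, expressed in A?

In A:
  0.005478 kA = 0.005478e3 A = 5.478
  311000 mA = 311000e-3 A = 311
  0.003324 kA = 0.003324e3 A = 3.324
Sum: 5.478 + 311 + 3.324 = 319.802

319.802 A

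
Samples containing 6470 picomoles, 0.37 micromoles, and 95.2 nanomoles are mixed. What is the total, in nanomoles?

In nanomoles:
  6470 picomoles = 6470e-3 nanomoles = 6.47
  0.37 micromoles = 0.37e3 nanomoles = 370
  95.2 nanomoles → 95.2
Sum: 6.47 + 370 + 95.2 = 471.67

471.67 nanomoles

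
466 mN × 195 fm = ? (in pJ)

0.09087 pJ

466e-3 × 195e-15 = 90870e-18 J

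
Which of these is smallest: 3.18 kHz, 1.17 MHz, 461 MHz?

3.18 kHz

3.18 kHz = 3180 Hz
1.17 MHz = 1170000 Hz
461 MHz = 461000000 Hz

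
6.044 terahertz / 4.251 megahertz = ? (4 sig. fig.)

1422000

(6.044e12) / (4.251e6) = 1.4218e6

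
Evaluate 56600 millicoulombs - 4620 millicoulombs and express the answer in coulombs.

In coulombs:
  56600 millicoulombs = 56600 × 10^-3 coulombs = 56.6
  4620 millicoulombs = 4620 × 10^-3 coulombs = 4.62
Difference: 56.6 - 4.62 = 51.98

51.98 coulombs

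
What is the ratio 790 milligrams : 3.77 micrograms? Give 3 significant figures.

210000

(790e-3) / (3.77e-6) = 209.5e3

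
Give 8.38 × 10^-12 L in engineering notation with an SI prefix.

= 8.38 × 10^-12 L; 10^-12 is pico.

8.38 pL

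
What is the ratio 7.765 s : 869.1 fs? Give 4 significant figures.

(7.765) / (869.1 × 10⁻¹⁵) = 0.0089345 × 10¹⁵

8935000000000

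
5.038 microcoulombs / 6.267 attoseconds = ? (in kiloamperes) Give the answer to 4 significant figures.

803900000 kiloamperes

(5.038 × 10^-6) / (6.267 × 10^-18) = 0.803893 × 10^12 A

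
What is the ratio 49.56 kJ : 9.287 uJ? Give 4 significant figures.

(49.56e3) / (9.287e-6) = 5.3365e9

5336000000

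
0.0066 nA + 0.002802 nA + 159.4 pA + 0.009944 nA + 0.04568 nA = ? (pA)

224.426 pA

In pA:
  0.0066 nA = 0.0066e3 pA = 6.6
  0.002802 nA = 0.002802e3 pA = 2.802
  159.4 pA → 159.4
  0.009944 nA = 0.009944e3 pA = 9.944
  0.04568 nA = 0.04568e3 pA = 45.68
Sum: 6.6 + 2.802 + 159.4 + 9.944 + 45.68 = 224.426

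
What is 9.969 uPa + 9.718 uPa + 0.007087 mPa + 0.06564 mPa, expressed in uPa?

92.414 uPa

In uPa:
  9.969 uPa → 9.969
  9.718 uPa → 9.718
  0.007087 mPa = 0.007087e3 uPa = 7.087
  0.06564 mPa = 0.06564e3 uPa = 65.64
Sum: 9.969 + 9.718 + 7.087 + 65.64 = 92.414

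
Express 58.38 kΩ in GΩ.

0.00005838 GΩ

kilo = 1e3, giga = 1e9; factor is 1e-6.
58.38 × 1e-6 = 0.00005838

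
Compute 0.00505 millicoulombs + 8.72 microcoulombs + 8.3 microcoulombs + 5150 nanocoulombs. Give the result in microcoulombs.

27.22 microcoulombs

In microcoulombs:
  0.00505 millicoulombs = 0.00505 × 10^3 microcoulombs = 5.05
  8.72 microcoulombs → 8.72
  8.3 microcoulombs → 8.3
  5150 nanocoulombs = 5150 × 10^-3 microcoulombs = 5.15
Sum: 5.05 + 8.72 + 8.3 + 5.15 = 27.22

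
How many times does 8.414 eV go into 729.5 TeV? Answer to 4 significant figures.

(729.5 × 10^12) / (8.414) = 86.701 × 10^12

86700000000000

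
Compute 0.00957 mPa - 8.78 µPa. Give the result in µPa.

In µPa:
  0.00957 mPa = 0.00957 × 10^3 µPa = 9.57
  8.78 µPa → 8.78
Difference: 9.57 - 8.78 = 0.79

0.79 µPa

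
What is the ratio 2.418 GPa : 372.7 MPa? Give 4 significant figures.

(2.418e9) / (372.7e6) = 0.0064878e3

6.488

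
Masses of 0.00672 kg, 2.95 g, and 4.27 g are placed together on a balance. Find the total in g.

13.94 g

In g:
  0.00672 kg = 0.00672e3 g = 6.72
  2.95 g → 2.95
  4.27 g → 4.27
Sum: 6.72 + 2.95 + 4.27 = 13.94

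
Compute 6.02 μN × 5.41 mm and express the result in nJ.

32.5682 nJ

6.02 × 10^-6 × 5.41 × 10^-3 = 32.5682 × 10^-9 J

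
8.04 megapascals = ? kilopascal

8040 kilopascals

mega = 10⁶, kilo = 10³; factor is 10³.
8.04 × 10³ = 8040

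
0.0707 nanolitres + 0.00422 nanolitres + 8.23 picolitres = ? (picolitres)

In picolitres:
  0.0707 nanolitres = 0.0707 × 10³ picolitres = 70.7
  0.00422 nanolitres = 0.00422 × 10³ picolitres = 4.22
  8.23 picolitres → 8.23
Sum: 70.7 + 4.22 + 8.23 = 83.15

83.15 picolitres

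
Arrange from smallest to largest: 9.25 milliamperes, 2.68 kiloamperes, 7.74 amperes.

9.25 milliamperes < 7.74 amperes < 2.68 kiloamperes

9.25 milliamperes = 0.00925 amperes
2.68 kiloamperes = 2680 amperes
7.74 amperes = 7.74 amperes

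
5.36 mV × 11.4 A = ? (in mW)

5.36 × 10^-3 × 11.4 = 61.104 × 10^-3 W

61.104 mW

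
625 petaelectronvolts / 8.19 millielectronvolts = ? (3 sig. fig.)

76300000000000000000

(625 × 10¹⁵) / (8.19 × 10⁻³) = 76.31 × 10¹⁸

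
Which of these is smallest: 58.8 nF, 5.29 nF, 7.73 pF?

7.73 pF

58.8 nF = 0.0000000588 F
5.29 nF = 0.00000000529 F
7.73 pF = 0.00000000000773 F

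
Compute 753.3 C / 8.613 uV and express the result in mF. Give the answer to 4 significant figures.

87460000000 mF

(753.3) / (8.613 × 10⁻⁶) = 87.4608 × 10⁶ F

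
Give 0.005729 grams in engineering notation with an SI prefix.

= 5.729 × 10⁻³ grams; 10⁻³ is milli.

5.729 milligrams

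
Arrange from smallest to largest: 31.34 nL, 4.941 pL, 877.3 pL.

31.34 nL = 0.00000003134 L
4.941 pL = 0.000000000004941 L
877.3 pL = 0.0000000008773 L

4.941 pL < 877.3 pL < 31.34 nL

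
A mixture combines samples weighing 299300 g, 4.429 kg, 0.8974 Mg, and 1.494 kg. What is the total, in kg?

1202.623 kg

In kg:
  299300 g = 299300e-3 kg = 299.3
  4.429 kg → 4.429
  0.8974 Mg = 0.8974e3 kg = 897.4
  1.494 kg → 1.494
Sum: 299.3 + 4.429 + 897.4 + 1.494 = 1202.623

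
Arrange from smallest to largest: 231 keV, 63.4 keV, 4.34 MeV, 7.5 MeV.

231 keV = 231000 eV
63.4 keV = 63400 eV
4.34 MeV = 4340000 eV
7.5 MeV = 7500000 eV

63.4 keV < 231 keV < 4.34 MeV < 7.5 MeV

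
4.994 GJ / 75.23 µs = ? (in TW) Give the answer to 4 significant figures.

66.38 TW

(4.994 × 10^9) / (75.23 × 10^-6) = 0.0663831 × 10^15 W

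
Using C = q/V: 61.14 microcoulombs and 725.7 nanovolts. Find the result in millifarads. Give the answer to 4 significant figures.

(61.14 × 10⁻⁶) / (725.7 × 10⁻⁹) = 0.0842497 × 10³ F

84250 millifarads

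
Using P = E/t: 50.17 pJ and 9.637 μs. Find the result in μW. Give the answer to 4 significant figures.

5.206 μW

(50.17 × 10⁻¹²) / (9.637 × 10⁻⁶) = 5.20598 × 10⁻⁶ W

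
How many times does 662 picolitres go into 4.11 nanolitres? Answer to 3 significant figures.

6.21

(4.11 × 10^-9) / (662 × 10^-12) = 0.006208 × 10^3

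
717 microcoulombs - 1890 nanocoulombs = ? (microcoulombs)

715.11 microcoulombs

In microcoulombs:
  717 microcoulombs → 717
  1890 nanocoulombs = 1890 × 10⁻³ microcoulombs = 1.89
Difference: 717 - 1.89 = 715.11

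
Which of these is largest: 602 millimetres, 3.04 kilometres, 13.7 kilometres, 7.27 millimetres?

13.7 kilometres

602 millimetres = 0.602 metres
3.04 kilometres = 3040 metres
13.7 kilometres = 13700 metres
7.27 millimetres = 0.00727 metres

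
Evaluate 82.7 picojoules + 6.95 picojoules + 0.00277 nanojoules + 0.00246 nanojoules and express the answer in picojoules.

94.88 picojoules

In picojoules:
  82.7 picojoules → 82.7
  6.95 picojoules → 6.95
  0.00277 nanojoules = 0.00277 × 10³ picojoules = 2.77
  0.00246 nanojoules = 0.00246 × 10³ picojoules = 2.46
Sum: 82.7 + 6.95 + 2.77 + 2.46 = 94.88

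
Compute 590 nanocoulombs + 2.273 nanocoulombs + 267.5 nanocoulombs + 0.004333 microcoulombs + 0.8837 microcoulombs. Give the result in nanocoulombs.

1747.806 nanocoulombs

In nanocoulombs:
  590 nanocoulombs → 590
  2.273 nanocoulombs → 2.273
  267.5 nanocoulombs → 267.5
  0.004333 microcoulombs = 0.004333 × 10^3 nanocoulombs = 4.333
  0.8837 microcoulombs = 0.8837 × 10^3 nanocoulombs = 883.7
Sum: 590 + 2.273 + 267.5 + 4.333 + 883.7 = 1747.806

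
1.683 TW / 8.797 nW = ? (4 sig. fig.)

191300000000000000000

(1.683e12) / (8.797e-9) = 0.19132e21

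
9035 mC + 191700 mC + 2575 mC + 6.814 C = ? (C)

210.124 C

In C:
  9035 mC = 9035 × 10^-3 C = 9.035
  191700 mC = 191700 × 10^-3 C = 191.7
  2575 mC = 2575 × 10^-3 C = 2.575
  6.814 C → 6.814
Sum: 9.035 + 191.7 + 2.575 + 6.814 = 210.124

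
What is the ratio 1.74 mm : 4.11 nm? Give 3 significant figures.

423000

(1.74 × 10^-3) / (4.11 × 10^-9) = 0.4234 × 10^6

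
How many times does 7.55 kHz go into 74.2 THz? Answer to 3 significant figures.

(74.2 × 10^12) / (7.55 × 10^3) = 9.828 × 10^9

9830000000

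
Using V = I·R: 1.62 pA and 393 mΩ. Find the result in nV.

0.00063666 nV

1.62e-12 × 393e-3 = 636.66e-15 V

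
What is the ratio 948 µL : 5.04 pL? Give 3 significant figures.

188000000

(948e-6) / (5.04e-12) = 188.1e6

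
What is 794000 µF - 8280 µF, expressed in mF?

In mF:
  794000 µF = 794000 × 10⁻³ mF = 794
  8280 µF = 8280 × 10⁻³ mF = 8.28
Difference: 794 - 8.28 = 785.72

785.72 mF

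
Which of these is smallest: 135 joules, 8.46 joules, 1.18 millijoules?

135 joules = 135 joules
8.46 joules = 8.46 joules
1.18 millijoules = 0.00118 joules

1.18 millijoules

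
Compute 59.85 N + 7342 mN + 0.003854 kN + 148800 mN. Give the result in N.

In N:
  59.85 N → 59.85
  7342 mN = 7342 × 10⁻³ N = 7.342
  0.003854 kN = 0.003854 × 10³ N = 3.854
  148800 mN = 148800 × 10⁻³ N = 148.8
Sum: 59.85 + 7.342 + 3.854 + 148.8 = 219.846

219.846 N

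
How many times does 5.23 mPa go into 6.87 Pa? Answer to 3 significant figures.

(6.87) / (5.23 × 10⁻³) = 1.314 × 10³

1310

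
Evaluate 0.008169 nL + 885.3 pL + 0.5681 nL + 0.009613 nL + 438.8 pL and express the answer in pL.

1909.982 pL

In pL:
  0.008169 nL = 0.008169e3 pL = 8.169
  885.3 pL → 885.3
  0.5681 nL = 0.5681e3 pL = 568.1
  0.009613 nL = 0.009613e3 pL = 9.613
  438.8 pL → 438.8
Sum: 8.169 + 885.3 + 568.1 + 9.613 + 438.8 = 1909.982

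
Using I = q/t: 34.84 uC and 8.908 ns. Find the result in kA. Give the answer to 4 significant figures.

3.911 kA

(34.84 × 10^-6) / (8.908 × 10^-9) = 3.91109 × 10^3 A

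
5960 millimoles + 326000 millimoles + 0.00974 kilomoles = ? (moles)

In moles:
  5960 millimoles = 5960e-3 moles = 5.96
  326000 millimoles = 326000e-3 moles = 326
  0.00974 kilomoles = 0.00974e3 moles = 9.74
Sum: 5.96 + 326 + 9.74 = 341.7

341.7 moles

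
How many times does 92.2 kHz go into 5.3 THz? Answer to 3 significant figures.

57500000

(5.3 × 10¹²) / (92.2 × 10³) = 0.05748 × 10⁹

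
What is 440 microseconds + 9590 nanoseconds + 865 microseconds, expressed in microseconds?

In microseconds:
  440 microseconds → 440
  9590 nanoseconds = 9590e-3 microseconds = 9.59
  865 microseconds → 865
Sum: 440 + 9.59 + 865 = 1314.59

1314.59 microseconds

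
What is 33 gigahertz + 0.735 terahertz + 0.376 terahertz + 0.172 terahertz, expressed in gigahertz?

In gigahertz:
  33 gigahertz → 33
  0.735 terahertz = 0.735 × 10^3 gigahertz = 735
  0.376 terahertz = 0.376 × 10^3 gigahertz = 376
  0.172 terahertz = 0.172 × 10^3 gigahertz = 172
Sum: 33 + 735 + 376 + 172 = 1316

1316 gigahertz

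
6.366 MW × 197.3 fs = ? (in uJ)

6.366 × 10^6 × 197.3 × 10^-15 = 1256.0118 × 10^-9 J

1.2560118 uJ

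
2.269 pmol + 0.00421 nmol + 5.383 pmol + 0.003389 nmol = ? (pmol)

15.251 pmol

In pmol:
  2.269 pmol → 2.269
  0.00421 nmol = 0.00421e3 pmol = 4.21
  5.383 pmol → 5.383
  0.003389 nmol = 0.003389e3 pmol = 3.389
Sum: 2.269 + 4.21 + 5.383 + 3.389 = 15.251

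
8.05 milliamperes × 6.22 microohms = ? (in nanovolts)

50.071 nanovolts

8.05 × 10^-3 × 6.22 × 10^-6 = 50.071 × 10^-9 V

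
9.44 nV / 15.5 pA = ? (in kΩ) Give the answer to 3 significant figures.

(9.44 × 10⁻⁹) / (15.5 × 10⁻¹²) = 0.60903 × 10³ Ω

0.609 kΩ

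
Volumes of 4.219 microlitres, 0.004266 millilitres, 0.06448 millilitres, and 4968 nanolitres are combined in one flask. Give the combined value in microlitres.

In microlitres:
  4.219 microlitres → 4.219
  0.004266 millilitres = 0.004266 × 10³ microlitres = 4.266
  0.06448 millilitres = 0.06448 × 10³ microlitres = 64.48
  4968 nanolitres = 4968 × 10⁻³ microlitres = 4.968
Sum: 4.219 + 4.266 + 64.48 + 4.968 = 77.933

77.933 microlitres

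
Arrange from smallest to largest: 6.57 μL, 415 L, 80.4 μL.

6.57 μL = 0.00000657 L
415 L = 415 L
80.4 μL = 0.0000804 L

6.57 μL < 80.4 μL < 415 L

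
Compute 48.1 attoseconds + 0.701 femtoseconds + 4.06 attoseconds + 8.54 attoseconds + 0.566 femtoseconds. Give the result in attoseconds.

In attoseconds:
  48.1 attoseconds → 48.1
  0.701 femtoseconds = 0.701 × 10³ attoseconds = 701
  4.06 attoseconds → 4.06
  8.54 attoseconds → 8.54
  0.566 femtoseconds = 0.566 × 10³ attoseconds = 566
Sum: 48.1 + 701 + 4.06 + 8.54 + 566 = 1327.7

1327.7 attoseconds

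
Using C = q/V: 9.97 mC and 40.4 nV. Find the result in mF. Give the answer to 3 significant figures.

(9.97 × 10⁻³) / (40.4 × 10⁻⁹) = 0.24678 × 10⁶ F

247000000 mF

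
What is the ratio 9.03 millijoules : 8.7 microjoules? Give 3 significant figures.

(9.03e-3) / (8.7e-6) = 1.038e3

1040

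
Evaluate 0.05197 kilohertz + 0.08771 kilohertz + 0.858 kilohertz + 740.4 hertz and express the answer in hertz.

In hertz:
  0.05197 kilohertz = 0.05197e3 hertz = 51.97
  0.08771 kilohertz = 0.08771e3 hertz = 87.71
  0.858 kilohertz = 0.858e3 hertz = 858
  740.4 hertz → 740.4
Sum: 51.97 + 87.71 + 858 + 740.4 = 1738.08

1738.08 hertz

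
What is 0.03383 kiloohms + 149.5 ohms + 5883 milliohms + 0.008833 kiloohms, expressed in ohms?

198.046 ohms

In ohms:
  0.03383 kiloohms = 0.03383 × 10³ ohms = 33.83
  149.5 ohms → 149.5
  5883 milliohms = 5883 × 10⁻³ ohms = 5.883
  0.008833 kiloohms = 0.008833 × 10³ ohms = 8.833
Sum: 33.83 + 149.5 + 5.883 + 8.833 = 198.046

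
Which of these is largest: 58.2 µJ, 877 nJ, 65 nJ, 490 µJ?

58.2 µJ = 0.0000582 J
877 nJ = 0.000000877 J
65 nJ = 0.000000065 J
490 µJ = 0.00049 J

490 µJ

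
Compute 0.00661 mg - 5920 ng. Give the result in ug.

In ug:
  0.00661 mg = 0.00661 × 10^3 ug = 6.61
  5920 ng = 5920 × 10^-3 ug = 5.92
Difference: 6.61 - 5.92 = 0.69

0.69 ug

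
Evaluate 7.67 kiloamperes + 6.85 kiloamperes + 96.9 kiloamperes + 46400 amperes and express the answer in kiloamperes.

In kiloamperes:
  7.67 kiloamperes → 7.67
  6.85 kiloamperes → 6.85
  96.9 kiloamperes → 96.9
  46400 amperes = 46400 × 10⁻³ kiloamperes = 46.4
Sum: 7.67 + 6.85 + 96.9 + 46.4 = 157.82

157.82 kiloamperes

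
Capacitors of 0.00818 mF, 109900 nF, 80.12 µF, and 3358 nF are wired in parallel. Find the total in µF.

201.558 µF

In µF:
  0.00818 mF = 0.00818e3 µF = 8.18
  109900 nF = 109900e-3 µF = 109.9
  80.12 µF → 80.12
  3358 nF = 3358e-3 µF = 3.358
Sum: 8.18 + 109.9 + 80.12 + 3.358 = 201.558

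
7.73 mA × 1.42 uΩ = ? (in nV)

7.73e-3 × 1.42e-6 = 10.9766e-9 V

10.9766 nV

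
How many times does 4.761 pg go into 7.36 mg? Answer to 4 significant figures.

(7.36e-3) / (4.761e-12) = 1.5459e9

1546000000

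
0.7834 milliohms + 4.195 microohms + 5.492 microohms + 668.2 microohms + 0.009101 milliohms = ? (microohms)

In microohms:
  0.7834 milliohms = 0.7834 × 10³ microohms = 783.4
  4.195 microohms → 4.195
  5.492 microohms → 5.492
  668.2 microohms → 668.2
  0.009101 milliohms = 0.009101 × 10³ microohms = 9.101
Sum: 783.4 + 4.195 + 5.492 + 668.2 + 9.101 = 1470.388

1470.388 microohms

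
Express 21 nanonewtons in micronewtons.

nano = 1e-9, micro = 1e-6; factor is 1e-3.
21 × 1e-3 = 0.021

0.021 micronewtons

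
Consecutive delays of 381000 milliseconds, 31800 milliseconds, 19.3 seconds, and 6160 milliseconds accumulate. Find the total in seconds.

In seconds:
  381000 milliseconds = 381000e-3 seconds = 381
  31800 milliseconds = 31800e-3 seconds = 31.8
  19.3 seconds → 19.3
  6160 milliseconds = 6160e-3 seconds = 6.16
Sum: 381 + 31.8 + 19.3 + 6.16 = 438.26

438.26 seconds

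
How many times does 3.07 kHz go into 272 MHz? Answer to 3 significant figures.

88600

(272e6) / (3.07e3) = 88.6e3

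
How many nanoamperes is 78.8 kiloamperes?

78800000000000 nanoamperes

kilo = 10^3, nano = 10^-9; factor is 10^12.
78.8 × 10^12 = 78800000000000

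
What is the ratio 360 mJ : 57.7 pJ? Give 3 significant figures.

6240000000

(360e-3) / (57.7e-12) = 6.239e9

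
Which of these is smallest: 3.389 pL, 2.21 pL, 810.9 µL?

2.21 pL

3.389 pL = 0.000000000003389 L
2.21 pL = 0.00000000000221 L
810.9 µL = 0.0008109 L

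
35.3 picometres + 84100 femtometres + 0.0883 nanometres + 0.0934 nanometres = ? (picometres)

301.1 picometres

In picometres:
  35.3 picometres → 35.3
  84100 femtometres = 84100 × 10⁻³ picometres = 84.1
  0.0883 nanometres = 0.0883 × 10³ picometres = 88.3
  0.0934 nanometres = 0.0934 × 10³ picometres = 93.4
Sum: 35.3 + 84.1 + 88.3 + 93.4 = 301.1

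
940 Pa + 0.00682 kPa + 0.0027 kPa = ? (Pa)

949.52 Pa

In Pa:
  940 Pa → 940
  0.00682 kPa = 0.00682 × 10^3 Pa = 6.82
  0.0027 kPa = 0.0027 × 10^3 Pa = 2.7
Sum: 940 + 6.82 + 2.7 = 949.52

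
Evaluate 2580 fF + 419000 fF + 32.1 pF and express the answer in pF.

453.68 pF

In pF:
  2580 fF = 2580 × 10⁻³ pF = 2.58
  419000 fF = 419000 × 10⁻³ pF = 419
  32.1 pF → 32.1
Sum: 2.58 + 419 + 32.1 = 453.68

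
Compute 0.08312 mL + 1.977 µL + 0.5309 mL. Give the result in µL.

In µL:
  0.08312 mL = 0.08312e3 µL = 83.12
  1.977 µL → 1.977
  0.5309 mL = 0.5309e3 µL = 530.9
Sum: 83.12 + 1.977 + 530.9 = 615.997

615.997 µL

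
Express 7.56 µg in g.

0.00000756 g

micro = 1e-6, (no prefix) = 1e0; factor is 1e-6.
7.56 × 1e-6 = 0.00000756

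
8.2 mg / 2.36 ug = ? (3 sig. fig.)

3470

(8.2e-3) / (2.36e-6) = 3.475e3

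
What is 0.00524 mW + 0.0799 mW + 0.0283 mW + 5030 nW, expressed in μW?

In μW:
  0.00524 mW = 0.00524 × 10³ μW = 5.24
  0.0799 mW = 0.0799 × 10³ μW = 79.9
  0.0283 mW = 0.0283 × 10³ μW = 28.3
  5030 nW = 5030 × 10⁻³ μW = 5.03
Sum: 5.24 + 79.9 + 28.3 + 5.03 = 118.47

118.47 μW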